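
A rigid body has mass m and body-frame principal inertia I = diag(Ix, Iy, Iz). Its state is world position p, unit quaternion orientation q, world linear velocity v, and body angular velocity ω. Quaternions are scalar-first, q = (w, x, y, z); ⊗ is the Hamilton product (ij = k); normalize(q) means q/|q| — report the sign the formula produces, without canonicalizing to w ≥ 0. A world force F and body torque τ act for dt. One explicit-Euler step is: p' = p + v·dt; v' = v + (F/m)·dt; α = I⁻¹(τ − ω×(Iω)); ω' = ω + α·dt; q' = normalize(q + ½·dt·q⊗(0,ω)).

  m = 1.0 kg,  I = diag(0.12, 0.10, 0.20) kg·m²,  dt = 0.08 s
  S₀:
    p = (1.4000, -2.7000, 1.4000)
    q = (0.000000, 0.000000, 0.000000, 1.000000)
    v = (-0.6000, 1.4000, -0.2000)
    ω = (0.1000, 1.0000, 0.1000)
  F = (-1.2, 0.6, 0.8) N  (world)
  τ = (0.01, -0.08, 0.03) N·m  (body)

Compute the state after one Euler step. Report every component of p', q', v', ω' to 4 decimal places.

angular accel α = (0.0000, -0.7920, 0.1600)
ω' = ω + α·dt = (0.1000, 0.9366, 0.1128)
Hamilton product q⊗(0,ω) = (-0.1000000, -1.0000000, 0.1000000, 0.0000000)
q + ½dt·q⊗(0,ω), renormalized = (-0.0040, -0.0400, 0.0040, 0.9992)
p + v·dt = (1.3520, -2.5880, 1.3840)
v' = v + a·dt = (-0.6960, 1.4480, -0.1360)

p' = (1.3520, -2.5880, 1.3840)
q' = (-0.0040, -0.0400, 0.0040, 0.9992)
v' = (-0.6960, 1.4480, -0.1360)
ω' = (0.1000, 0.9366, 0.1128)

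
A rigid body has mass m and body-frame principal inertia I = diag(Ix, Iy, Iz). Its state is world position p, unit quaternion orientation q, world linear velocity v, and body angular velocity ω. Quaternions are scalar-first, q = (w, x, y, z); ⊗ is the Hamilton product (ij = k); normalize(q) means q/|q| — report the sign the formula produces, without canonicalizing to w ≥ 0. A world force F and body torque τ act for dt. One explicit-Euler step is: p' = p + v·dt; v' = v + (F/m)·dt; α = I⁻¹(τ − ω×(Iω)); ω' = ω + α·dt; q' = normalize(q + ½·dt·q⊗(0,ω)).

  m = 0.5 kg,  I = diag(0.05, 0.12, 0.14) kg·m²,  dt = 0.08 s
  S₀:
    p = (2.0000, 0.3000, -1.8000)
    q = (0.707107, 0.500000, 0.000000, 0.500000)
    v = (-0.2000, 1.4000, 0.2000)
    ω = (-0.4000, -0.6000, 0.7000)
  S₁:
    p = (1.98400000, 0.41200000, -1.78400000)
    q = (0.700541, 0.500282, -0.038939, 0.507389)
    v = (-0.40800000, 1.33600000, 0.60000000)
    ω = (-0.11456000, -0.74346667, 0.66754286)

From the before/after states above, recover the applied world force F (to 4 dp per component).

F = (-1.3000, -0.4000, 2.5000)

v₁ − v₀ = (-0.20800000, -0.06400000, 0.40000000)
m·(v₁−v₀)/dt = (-1.3000, -0.4000, 2.5000)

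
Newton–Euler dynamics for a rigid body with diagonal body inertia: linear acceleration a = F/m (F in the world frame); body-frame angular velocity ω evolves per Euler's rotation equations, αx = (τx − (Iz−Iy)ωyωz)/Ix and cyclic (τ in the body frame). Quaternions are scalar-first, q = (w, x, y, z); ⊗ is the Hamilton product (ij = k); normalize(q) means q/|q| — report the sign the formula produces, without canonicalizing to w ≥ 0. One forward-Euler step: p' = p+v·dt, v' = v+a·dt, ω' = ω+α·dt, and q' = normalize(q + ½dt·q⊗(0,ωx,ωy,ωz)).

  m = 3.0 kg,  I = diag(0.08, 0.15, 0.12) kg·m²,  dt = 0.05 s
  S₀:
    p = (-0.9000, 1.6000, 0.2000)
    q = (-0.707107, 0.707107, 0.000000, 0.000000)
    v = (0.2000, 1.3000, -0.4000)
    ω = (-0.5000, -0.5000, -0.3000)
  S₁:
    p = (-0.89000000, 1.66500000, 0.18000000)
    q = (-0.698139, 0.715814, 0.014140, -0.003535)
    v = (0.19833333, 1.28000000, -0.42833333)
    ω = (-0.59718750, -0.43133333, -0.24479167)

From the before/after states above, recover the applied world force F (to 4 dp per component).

velocity change Δv = (-0.00166667, -0.02000000, -0.02833333)
applied force F = (-0.1000, -1.2000, -1.7000)

F = (-0.1000, -1.2000, -1.7000)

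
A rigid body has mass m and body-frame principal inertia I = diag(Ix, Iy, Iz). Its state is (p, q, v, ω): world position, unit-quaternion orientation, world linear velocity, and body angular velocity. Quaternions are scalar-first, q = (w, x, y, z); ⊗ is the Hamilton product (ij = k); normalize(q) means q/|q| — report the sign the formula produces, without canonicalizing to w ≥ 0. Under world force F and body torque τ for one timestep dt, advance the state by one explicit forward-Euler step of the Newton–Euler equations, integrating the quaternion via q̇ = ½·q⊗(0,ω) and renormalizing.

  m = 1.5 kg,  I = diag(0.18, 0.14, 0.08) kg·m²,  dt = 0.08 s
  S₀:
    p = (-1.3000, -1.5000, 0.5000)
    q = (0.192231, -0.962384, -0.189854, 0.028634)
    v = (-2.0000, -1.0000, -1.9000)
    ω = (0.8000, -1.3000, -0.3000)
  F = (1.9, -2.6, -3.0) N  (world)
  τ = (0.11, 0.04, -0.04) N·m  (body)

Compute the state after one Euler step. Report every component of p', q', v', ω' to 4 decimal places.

a = (1.2667, -1.7333, -2.0000)
p + v·dt = (-1.4600, -1.5800, 0.3480)
v + (F/m)dt = (-1.8987, -1.1387, -2.0600)
ω×(Iω) gyroscopic = (-0.0234, -0.0240, 0.0416)
(τ − ω×Iω)/I = (0.7411, 0.4571, -1.0200)
new body rate ω' = (0.8593, -1.2634, -0.3816)
2q̇ = q⊗(0,ω) = (0.5316872, 0.2479652, -0.5157083, 1.3453131)
q' = normalize(q + ½dt·q⊗(0,ω)) = (0.2131, -0.9506, -0.2101, 0.0823)

p' = (-1.4600, -1.5800, 0.3480)
q' = (0.2131, -0.9506, -0.2101, 0.0823)
v' = (-1.8987, -1.1387, -2.0600)
ω' = (0.8593, -1.2634, -0.3816)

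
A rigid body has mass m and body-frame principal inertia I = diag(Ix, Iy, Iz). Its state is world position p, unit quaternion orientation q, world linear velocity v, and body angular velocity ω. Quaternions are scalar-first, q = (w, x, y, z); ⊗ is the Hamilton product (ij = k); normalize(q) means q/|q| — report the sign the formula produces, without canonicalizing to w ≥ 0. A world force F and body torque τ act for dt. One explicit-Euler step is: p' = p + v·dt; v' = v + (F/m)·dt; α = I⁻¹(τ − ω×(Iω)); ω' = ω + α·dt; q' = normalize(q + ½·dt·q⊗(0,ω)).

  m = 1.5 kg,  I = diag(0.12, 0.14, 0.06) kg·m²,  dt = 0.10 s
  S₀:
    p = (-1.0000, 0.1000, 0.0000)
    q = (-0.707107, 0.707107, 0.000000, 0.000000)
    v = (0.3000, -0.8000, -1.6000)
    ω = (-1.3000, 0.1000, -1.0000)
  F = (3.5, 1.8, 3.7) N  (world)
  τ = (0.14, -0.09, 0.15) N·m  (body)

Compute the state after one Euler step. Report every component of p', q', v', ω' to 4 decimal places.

p' = p + v·dt = (-0.9700, 0.0200, -0.1600)
v' = v + a·dt = (0.5333, -0.6800, -1.3533)
α = I⁻¹(τ − ω×Iω) = (1.1000, -1.2000, 2.5433)
ω' = ω + α·dt = (-1.1900, -0.0200, -0.7457)
q⊗(0,ω) = (0.9192391, 0.9192391, 0.6363963, 0.7778177)
updated quaternion q' = (-0.6589, 0.7505, 0.0317, 0.0388)

p' = (-0.9700, 0.0200, -0.1600)
q' = (-0.6589, 0.7505, 0.0317, 0.0388)
v' = (0.5333, -0.6800, -1.3533)
ω' = (-1.1900, -0.0200, -0.7457)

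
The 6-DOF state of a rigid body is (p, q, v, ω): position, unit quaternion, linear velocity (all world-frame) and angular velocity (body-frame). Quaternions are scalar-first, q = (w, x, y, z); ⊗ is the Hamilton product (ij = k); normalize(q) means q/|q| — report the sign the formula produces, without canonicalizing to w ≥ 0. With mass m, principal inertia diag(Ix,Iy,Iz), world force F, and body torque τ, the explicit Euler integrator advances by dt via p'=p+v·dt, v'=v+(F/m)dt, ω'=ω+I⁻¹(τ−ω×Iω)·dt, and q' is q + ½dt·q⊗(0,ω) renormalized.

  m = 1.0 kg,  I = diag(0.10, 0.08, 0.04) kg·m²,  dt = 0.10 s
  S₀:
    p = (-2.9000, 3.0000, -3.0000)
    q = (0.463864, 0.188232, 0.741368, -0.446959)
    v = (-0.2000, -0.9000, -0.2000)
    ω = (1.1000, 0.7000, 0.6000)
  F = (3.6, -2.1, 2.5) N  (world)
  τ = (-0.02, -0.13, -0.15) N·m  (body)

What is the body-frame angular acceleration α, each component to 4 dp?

ω×(Iω) gyroscopic = (-0.0168, 0.0396, -0.0154)
(τ − ω×Iω)/I = (-0.0320, -2.1200, -3.3650)

α = (-0.0320, -2.1200, -3.3650)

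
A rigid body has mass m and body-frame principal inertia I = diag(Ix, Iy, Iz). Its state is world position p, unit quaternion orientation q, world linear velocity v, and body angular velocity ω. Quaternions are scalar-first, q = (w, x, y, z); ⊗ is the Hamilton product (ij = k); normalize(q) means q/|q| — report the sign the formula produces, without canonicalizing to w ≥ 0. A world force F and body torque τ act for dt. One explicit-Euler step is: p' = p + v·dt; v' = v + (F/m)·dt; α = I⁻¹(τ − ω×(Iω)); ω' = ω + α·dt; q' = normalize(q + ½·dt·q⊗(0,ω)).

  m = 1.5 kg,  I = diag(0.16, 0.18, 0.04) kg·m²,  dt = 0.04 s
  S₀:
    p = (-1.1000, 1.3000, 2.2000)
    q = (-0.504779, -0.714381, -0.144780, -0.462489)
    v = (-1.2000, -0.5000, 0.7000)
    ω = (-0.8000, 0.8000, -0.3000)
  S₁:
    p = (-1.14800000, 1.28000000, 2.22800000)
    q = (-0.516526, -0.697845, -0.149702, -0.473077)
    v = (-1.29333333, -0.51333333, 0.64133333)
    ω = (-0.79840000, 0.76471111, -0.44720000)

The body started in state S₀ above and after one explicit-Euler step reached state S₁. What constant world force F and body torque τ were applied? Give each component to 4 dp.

velocity change Δv = (-0.09333333, -0.01333333, -0.05866667)
applied force F = (-3.5000, -0.5000, -2.2000)
Δω = ω₁−ω₀ = (0.00160000, -0.03528889, -0.14720000)
gyro term ω₀×Iω₀ = (0.0336, 0.0288, -0.0128)
I·α + gyro = (0.0400, -0.1300, -0.1600)

F = (-3.5000, -0.5000, -2.2000)
τ = (0.0400, -0.1300, -0.1600)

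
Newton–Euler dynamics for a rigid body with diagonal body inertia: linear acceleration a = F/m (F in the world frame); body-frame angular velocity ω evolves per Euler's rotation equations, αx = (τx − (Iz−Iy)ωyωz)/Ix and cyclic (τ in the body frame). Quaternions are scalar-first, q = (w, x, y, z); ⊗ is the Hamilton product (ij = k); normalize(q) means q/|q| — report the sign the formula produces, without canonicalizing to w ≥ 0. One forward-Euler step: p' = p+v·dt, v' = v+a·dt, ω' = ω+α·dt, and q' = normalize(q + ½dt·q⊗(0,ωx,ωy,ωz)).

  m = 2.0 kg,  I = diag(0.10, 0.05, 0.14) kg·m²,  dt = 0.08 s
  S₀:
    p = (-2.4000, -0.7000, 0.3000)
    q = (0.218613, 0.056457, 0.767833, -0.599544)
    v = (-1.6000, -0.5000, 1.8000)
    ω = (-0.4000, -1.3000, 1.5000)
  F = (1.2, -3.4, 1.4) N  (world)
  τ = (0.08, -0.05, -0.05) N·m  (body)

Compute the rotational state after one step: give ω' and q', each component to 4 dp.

α = I⁻¹(τ − ω×Iω) = (2.5550, -1.4800, -0.1714)
ω + α·dt = (-0.1956, -1.4184, 1.4863)
2q̇ = q⊗(0,ω) = (1.9200817, 0.2848971, -0.1290648, 0.5616586)
q + ½dt·q⊗(0,ω), renormalized = (0.2945, 0.0676, 0.7602, -0.5752)

ω' = (-0.1956, -1.4184, 1.4863)
q' = (0.2945, 0.0676, 0.7602, -0.5752)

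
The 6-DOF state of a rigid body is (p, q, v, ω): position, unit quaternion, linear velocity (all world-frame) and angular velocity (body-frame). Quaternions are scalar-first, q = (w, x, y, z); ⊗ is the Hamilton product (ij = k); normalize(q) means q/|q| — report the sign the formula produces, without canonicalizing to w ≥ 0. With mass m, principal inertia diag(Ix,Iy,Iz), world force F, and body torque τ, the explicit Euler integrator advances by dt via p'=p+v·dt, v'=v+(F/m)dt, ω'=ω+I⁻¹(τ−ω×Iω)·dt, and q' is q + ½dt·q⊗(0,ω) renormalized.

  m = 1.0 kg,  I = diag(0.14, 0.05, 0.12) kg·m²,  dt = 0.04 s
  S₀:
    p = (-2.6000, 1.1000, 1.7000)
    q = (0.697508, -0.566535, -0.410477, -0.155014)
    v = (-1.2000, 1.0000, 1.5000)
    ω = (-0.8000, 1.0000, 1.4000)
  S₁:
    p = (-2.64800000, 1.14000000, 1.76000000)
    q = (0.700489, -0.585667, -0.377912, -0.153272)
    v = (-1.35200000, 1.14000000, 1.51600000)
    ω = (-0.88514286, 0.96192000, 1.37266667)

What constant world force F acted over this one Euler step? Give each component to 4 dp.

F = (-3.8000, 3.5000, 0.4000)

Δv = v₁−v₀ = (-0.15200000, 0.14000000, 0.01600000)
applied force F = (-3.8000, 3.5000, 0.4000)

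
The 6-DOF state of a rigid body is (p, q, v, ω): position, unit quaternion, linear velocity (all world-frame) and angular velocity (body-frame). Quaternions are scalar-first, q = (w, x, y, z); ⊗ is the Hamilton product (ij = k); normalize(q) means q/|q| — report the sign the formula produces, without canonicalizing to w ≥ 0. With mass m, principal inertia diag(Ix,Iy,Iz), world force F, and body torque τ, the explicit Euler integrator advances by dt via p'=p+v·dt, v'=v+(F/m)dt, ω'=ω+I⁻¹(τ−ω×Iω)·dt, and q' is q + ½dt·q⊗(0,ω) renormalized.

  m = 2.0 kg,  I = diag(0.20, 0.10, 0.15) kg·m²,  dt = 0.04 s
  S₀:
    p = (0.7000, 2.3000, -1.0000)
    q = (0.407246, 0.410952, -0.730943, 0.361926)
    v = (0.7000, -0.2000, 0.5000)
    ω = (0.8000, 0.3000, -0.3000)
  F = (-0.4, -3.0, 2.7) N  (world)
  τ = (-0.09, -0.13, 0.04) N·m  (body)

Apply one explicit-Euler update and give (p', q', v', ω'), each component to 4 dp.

new position p' = (0.7280, 2.2920, -0.9800)
v' = v + a·dt = (0.6920, -0.2600, 0.5540)
(τ − ω×Iω)/I = (-0.4275, -1.1800, 0.4267)
new body rate ω' = (0.7829, 0.2528, -0.2829)
2q̇ = q⊗(0,ω) = (-0.0009009, 0.4365019, 0.5350002, 0.5858662)
updated quaternion q' = (0.4072, 0.4196, -0.7201, 0.3736)

p' = (0.7280, 2.2920, -0.9800)
q' = (0.4072, 0.4196, -0.7201, 0.3736)
v' = (0.6920, -0.2600, 0.5540)
ω' = (0.7829, 0.2528, -0.2829)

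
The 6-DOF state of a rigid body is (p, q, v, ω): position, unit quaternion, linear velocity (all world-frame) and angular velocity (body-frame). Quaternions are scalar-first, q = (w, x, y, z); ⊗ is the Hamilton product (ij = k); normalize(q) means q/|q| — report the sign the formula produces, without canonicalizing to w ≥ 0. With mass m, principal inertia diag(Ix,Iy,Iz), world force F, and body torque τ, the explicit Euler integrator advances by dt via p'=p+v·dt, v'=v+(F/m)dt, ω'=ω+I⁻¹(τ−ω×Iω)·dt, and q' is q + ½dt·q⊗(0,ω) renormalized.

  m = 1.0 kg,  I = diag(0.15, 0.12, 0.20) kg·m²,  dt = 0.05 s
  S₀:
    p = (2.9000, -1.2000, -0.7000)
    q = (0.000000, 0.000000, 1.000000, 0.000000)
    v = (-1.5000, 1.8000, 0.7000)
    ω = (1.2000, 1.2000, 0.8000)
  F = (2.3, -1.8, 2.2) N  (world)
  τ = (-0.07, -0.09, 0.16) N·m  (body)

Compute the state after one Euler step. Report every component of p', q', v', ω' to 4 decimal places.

p' = (2.8250, -1.1100, -0.6650)
q' = (-0.0300, 0.0200, 0.9989, -0.0300)
v' = (-1.3850, 1.7100, 0.8100)
ω' = (1.1511, 1.1825, 0.8508)

linear accel F/m = (2.3000, -1.8000, 2.2000)
new position p' = (2.8250, -1.1100, -0.6650)
v' = v + a·dt = (-1.3850, 1.7100, 0.8100)
ω×(Iω) gyroscopic = (0.0768, -0.0480, -0.0432)
(τ − ω×Iω)/I = (-0.9787, -0.3500, 1.0160)
new body rate ω' = (1.1511, 1.1825, 0.8508)
q⊗(0,ω) = (-1.2000000, 0.8000000, 0.0000000, -1.2000000)
q' = normalize(q + ½dt·q⊗(0,ω)) = (-0.0300, 0.0200, 0.9989, -0.0300)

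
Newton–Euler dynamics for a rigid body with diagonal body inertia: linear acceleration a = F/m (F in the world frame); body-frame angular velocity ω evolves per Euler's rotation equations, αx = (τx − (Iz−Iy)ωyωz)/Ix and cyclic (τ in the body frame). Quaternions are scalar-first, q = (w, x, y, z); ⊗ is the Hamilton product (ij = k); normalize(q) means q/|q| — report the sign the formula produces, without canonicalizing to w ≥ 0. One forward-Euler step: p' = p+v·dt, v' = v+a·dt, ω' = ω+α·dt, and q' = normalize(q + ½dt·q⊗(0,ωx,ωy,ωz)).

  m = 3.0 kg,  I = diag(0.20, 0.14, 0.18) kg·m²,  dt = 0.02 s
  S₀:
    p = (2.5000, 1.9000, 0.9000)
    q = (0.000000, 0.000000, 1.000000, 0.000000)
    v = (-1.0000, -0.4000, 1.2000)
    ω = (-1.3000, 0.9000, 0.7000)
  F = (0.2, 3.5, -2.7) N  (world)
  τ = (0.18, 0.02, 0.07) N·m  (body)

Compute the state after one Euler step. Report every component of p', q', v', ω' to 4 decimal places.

ω×(Iω) gyroscopic = (0.0252, -0.0182, 0.0702)
α = I⁻¹(τ − ω×Iω) = (0.7740, 0.2729, -0.0011)
ω + α·dt = (-1.2845, 0.9055, 0.7000)
2q̇ = q⊗(0,ω) = (-0.9000000, 0.7000000, 0.0000000, 1.3000000)
updated quaternion q' = (-0.0090, 0.0070, 0.9999, 0.0130)
p + v·dt = (2.4800, 1.8920, 0.9240)
new velocity v' = (-0.9987, -0.3767, 1.1820)

p' = (2.4800, 1.8920, 0.9240)
q' = (-0.0090, 0.0070, 0.9999, 0.0130)
v' = (-0.9987, -0.3767, 1.1820)
ω' = (-1.2845, 0.9055, 0.7000)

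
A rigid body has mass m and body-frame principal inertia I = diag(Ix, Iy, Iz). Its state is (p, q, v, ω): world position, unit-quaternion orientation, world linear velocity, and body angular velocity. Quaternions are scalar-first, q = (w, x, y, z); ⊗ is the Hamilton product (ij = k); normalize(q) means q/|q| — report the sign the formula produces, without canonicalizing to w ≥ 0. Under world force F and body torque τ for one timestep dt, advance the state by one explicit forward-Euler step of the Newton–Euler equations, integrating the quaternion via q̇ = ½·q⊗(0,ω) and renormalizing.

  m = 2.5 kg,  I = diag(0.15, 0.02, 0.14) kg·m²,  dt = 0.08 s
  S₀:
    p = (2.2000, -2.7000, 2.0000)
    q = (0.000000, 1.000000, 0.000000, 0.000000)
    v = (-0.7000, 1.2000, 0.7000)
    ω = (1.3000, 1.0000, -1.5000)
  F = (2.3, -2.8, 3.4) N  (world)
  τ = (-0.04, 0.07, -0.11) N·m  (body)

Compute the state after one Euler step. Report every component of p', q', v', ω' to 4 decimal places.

p' = (2.1440, -2.6040, 2.0560)
q' = (-0.0518, 0.9961, 0.0598, 0.0398)
v' = (-0.6264, 1.1104, 0.8088)
ω' = (1.3747, 1.3580, -1.4663)

new position p' = (2.1440, -2.6040, 2.0560)
v + (F/m)dt = (-0.6264, 1.1104, 0.8088)
(τ − ω×Iω)/I = (0.9333, 4.4750, 0.4214)
ω' = ω + α·dt = (1.3747, 1.3580, -1.4663)
Hamilton product q⊗(0,ω) = (-1.3000000, 0.0000000, 1.5000000, 1.0000000)
q + ½dt·q⊗(0,ω), renormalized = (-0.0518, 0.9961, 0.0598, 0.0398)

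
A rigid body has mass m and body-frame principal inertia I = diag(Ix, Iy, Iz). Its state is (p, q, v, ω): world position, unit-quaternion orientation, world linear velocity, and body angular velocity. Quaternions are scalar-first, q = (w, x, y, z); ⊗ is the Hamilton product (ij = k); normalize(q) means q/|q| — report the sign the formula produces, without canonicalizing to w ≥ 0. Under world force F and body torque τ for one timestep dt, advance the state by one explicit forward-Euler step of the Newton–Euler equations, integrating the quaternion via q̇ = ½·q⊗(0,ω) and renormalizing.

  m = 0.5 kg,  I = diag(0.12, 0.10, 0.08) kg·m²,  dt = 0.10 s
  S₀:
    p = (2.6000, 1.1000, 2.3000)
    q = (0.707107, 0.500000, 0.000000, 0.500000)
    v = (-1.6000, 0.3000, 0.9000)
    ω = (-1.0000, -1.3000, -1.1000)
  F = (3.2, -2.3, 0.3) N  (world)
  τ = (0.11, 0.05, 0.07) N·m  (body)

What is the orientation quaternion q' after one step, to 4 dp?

Hamilton product q⊗(0,ω) = (1.0500000, -0.0571070, -0.8692391, -1.4278177)
updated quaternion q' = (0.7559, 0.4947, -0.0433, 0.4265)

q' = (0.7559, 0.4947, -0.0433, 0.4265)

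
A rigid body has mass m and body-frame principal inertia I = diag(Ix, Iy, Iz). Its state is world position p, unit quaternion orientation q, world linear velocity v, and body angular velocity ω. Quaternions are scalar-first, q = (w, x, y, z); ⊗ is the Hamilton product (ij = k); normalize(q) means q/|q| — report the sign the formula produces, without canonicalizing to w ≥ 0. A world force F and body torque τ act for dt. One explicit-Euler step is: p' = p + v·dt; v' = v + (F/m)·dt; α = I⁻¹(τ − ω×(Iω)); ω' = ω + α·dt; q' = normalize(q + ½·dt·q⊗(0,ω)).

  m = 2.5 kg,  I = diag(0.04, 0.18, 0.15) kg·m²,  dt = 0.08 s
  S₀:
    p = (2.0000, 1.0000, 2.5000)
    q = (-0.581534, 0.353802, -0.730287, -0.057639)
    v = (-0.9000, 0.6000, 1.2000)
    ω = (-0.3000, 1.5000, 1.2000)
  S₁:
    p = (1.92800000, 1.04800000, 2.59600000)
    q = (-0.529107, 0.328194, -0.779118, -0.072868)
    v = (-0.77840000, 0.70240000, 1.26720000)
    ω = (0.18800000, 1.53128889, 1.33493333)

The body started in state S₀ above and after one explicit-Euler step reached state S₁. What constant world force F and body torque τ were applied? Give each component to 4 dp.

ω₁ − ω₀ = (0.48800000, 0.03128889, 0.13493333)
ω₀×(Iω₀) = (-0.0540, 0.0396, -0.0630)
I·α + gyro = (0.1900, 0.1100, 0.1900)
velocity change Δv = (0.12160000, 0.10240000, 0.06720000)
applied force F = (3.8000, 3.2000, 2.1000)

F = (3.8000, 3.2000, 2.1000)
τ = (0.1900, 0.1100, 0.1900)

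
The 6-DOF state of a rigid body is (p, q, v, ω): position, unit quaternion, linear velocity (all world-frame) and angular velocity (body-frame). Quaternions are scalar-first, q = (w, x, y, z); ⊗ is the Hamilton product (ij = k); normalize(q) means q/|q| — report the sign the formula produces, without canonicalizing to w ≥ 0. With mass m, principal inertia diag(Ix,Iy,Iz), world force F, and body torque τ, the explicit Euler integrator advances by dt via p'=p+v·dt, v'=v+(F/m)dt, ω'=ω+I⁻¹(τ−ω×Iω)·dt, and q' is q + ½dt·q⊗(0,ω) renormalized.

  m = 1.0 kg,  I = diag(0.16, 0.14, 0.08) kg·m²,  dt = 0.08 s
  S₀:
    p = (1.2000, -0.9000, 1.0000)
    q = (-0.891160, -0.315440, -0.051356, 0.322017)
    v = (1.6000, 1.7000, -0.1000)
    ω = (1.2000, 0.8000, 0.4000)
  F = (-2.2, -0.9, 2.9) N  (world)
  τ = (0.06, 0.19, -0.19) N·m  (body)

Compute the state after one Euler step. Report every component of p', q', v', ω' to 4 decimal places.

p' = (1.3280, -0.7640, 0.9920)
q' = (-0.8780, -0.3687, -0.0593, 0.2996)
v' = (1.4240, 1.6280, 0.1320)
ω' = (1.2396, 0.8866, 0.2292)

a = (-2.2000, -0.9000, 2.9000)
p' = p + v·dt = (1.3280, -0.7640, 0.9920)
new velocity v' = (1.4240, 1.6280, 0.1320)
precession coupling ω×(Iω) = (-0.0192, 0.0384, -0.0192)
α = I⁻¹(τ − ω×Iω) = (0.4950, 1.0829, -2.1350)
ω + α·dt = (1.2396, 0.8866, 0.2292)
2q̇ = q⊗(0,ω) = (0.2908060, -1.3475480, -0.2003316, -0.5471888)
q + ½dt·q⊗(0,ω), renormalized = (-0.8780, -0.3687, -0.0593, 0.2996)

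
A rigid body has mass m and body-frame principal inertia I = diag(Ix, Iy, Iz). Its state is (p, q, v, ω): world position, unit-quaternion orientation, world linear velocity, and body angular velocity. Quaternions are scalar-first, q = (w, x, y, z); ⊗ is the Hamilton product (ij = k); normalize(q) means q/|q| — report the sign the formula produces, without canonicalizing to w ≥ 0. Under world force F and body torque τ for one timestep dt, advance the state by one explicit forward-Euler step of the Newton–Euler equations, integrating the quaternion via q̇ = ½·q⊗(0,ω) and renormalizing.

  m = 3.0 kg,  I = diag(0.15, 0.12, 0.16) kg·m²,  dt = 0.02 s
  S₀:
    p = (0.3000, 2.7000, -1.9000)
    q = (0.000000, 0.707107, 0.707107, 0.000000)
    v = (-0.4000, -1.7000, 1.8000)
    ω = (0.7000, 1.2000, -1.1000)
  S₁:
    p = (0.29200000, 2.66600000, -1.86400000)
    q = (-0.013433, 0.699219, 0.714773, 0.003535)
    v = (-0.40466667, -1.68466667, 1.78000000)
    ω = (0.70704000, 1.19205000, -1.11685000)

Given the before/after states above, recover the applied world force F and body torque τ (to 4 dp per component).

F = (-0.7000, 2.3000, -3.0000)
τ = (0.0000, -0.0400, -0.1600)

ω₁ − ω₀ = (0.00704000, -0.00795000, -0.01685000)
applied torque τ = (0.0000, -0.0400, -0.1600)
velocity change Δv = (-0.00466667, 0.01533333, -0.02000000)
m·(v₁−v₀)/dt = (-0.7000, 2.3000, -3.0000)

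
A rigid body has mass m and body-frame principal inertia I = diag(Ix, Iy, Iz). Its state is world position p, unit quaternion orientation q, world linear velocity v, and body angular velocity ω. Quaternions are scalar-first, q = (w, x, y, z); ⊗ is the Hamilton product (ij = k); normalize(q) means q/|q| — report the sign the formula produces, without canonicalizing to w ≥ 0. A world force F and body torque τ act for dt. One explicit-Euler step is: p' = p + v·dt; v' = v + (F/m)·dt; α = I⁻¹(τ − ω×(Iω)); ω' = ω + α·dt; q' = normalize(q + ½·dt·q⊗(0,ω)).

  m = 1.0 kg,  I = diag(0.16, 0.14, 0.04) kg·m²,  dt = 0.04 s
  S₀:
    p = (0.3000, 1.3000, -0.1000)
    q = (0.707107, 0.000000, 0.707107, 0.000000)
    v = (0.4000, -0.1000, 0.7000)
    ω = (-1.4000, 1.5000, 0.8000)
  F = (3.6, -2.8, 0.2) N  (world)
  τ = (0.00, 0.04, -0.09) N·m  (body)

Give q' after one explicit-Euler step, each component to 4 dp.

2q̇ = q⊗(0,ω) = (-1.0606605, -0.4242642, 1.0606605, 1.5556354)
q' = normalize(q + ½dt·q⊗(0,ω)) = (0.6852, -0.0085, 0.7276, 0.0311)

q' = (0.6852, -0.0085, 0.7276, 0.0311)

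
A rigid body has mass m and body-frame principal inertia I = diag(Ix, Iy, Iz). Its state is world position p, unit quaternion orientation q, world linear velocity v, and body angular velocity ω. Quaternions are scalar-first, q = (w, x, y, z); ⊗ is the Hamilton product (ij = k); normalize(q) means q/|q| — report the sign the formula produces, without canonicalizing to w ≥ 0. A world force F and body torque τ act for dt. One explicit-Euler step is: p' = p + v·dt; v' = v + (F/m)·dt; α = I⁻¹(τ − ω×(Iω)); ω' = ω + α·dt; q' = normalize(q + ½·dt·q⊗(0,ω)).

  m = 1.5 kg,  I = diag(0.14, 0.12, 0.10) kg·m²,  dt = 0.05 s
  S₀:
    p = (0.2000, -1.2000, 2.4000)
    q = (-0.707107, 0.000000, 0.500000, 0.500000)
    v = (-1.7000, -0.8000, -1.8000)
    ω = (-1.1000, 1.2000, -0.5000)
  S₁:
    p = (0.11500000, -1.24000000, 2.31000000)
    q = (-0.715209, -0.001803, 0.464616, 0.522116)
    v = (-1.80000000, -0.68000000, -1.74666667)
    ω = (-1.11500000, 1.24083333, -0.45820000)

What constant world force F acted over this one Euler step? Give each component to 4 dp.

velocity change Δv = (-0.10000000, 0.12000000, 0.05333333)
F = m·Δv/dt = (-3.0000, 3.6000, 1.6000)

F = (-3.0000, 3.6000, 1.6000)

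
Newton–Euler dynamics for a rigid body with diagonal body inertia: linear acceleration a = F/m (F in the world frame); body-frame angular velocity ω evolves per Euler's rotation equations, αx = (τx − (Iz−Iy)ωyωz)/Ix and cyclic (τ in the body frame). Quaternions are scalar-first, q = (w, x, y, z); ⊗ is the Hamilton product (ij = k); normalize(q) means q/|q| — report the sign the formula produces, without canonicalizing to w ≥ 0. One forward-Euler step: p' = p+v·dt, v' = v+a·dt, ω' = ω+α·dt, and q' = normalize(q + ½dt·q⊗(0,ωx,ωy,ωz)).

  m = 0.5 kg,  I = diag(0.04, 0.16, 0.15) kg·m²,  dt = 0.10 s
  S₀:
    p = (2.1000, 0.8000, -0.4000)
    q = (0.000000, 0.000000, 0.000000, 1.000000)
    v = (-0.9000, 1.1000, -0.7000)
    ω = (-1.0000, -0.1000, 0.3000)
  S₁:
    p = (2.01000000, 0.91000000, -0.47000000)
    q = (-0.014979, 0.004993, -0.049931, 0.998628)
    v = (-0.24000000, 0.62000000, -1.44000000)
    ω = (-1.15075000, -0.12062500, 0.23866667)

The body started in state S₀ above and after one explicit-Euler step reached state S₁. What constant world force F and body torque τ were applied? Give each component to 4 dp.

v₁ − v₀ = (0.66000000, -0.48000000, -0.74000000)
applied force F = (3.3000, -2.4000, -3.7000)
Δω = ω₁−ω₀ = (-0.15075000, -0.02062500, -0.06133333)
τ = I·(Δω/dt) + ω₀×(Iω₀) = (-0.0600, 0.0000, -0.0800)

F = (3.3000, -2.4000, -3.7000)
τ = (-0.0600, 0.0000, -0.0800)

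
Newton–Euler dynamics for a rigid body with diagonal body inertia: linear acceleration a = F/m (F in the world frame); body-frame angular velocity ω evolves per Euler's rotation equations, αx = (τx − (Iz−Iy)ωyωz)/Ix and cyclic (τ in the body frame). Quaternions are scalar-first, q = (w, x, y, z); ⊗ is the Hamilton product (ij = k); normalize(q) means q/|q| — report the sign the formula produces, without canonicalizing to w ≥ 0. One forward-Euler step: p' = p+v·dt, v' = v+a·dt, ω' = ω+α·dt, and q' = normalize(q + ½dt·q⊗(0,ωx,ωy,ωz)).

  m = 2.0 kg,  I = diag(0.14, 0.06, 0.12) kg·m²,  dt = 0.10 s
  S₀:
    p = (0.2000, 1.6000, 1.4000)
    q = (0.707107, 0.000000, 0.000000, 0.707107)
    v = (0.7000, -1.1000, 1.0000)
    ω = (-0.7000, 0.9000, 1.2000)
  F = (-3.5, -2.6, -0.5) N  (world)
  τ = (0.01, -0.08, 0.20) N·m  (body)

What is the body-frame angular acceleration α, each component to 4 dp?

precession coupling ω×(Iω) = (0.0648, -0.0168, 0.0504)
(τ − ω×Iω)/I = (-0.3914, -1.0533, 1.2467)

α = (-0.3914, -1.0533, 1.2467)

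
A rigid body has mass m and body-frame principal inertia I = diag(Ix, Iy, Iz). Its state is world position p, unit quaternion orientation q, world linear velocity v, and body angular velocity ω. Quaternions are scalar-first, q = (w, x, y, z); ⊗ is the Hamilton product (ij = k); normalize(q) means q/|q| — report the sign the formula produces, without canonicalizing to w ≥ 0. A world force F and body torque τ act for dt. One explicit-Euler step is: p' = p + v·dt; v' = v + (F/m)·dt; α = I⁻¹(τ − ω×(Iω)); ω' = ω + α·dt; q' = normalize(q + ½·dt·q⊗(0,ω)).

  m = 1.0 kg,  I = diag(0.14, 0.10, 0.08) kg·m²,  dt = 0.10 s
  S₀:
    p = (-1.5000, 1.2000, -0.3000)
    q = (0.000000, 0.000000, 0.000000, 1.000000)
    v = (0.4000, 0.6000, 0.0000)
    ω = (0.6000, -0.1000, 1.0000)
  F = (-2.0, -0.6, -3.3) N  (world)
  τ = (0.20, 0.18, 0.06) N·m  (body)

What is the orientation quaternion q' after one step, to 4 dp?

q⊗(0,ω) = (-1.0000000, 0.1000000, 0.6000000, 0.0000000)
q' = normalize(q + ½dt·q⊗(0,ω)) = (-0.0499, 0.0050, 0.0299, 0.9983)

q' = (-0.0499, 0.0050, 0.0299, 0.9983)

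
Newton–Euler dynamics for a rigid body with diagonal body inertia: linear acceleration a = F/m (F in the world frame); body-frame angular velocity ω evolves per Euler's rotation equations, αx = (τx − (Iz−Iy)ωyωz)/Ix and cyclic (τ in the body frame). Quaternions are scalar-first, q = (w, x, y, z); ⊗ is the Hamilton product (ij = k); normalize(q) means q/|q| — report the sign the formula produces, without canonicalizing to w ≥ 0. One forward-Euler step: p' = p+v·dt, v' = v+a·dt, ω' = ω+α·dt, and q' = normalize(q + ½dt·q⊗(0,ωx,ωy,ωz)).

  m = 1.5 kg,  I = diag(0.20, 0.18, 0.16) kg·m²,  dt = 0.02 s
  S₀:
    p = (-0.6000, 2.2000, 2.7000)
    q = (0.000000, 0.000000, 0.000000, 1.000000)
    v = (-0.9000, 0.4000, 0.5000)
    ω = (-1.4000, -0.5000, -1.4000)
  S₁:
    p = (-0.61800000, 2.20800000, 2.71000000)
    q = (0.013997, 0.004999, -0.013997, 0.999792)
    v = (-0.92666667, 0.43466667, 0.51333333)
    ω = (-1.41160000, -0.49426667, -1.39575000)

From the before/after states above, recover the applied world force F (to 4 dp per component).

F = (-2.0000, 2.6000, 1.0000)

velocity change Δv = (-0.02666667, 0.03466667, 0.01333333)
applied force F = (-2.0000, 2.6000, 1.0000)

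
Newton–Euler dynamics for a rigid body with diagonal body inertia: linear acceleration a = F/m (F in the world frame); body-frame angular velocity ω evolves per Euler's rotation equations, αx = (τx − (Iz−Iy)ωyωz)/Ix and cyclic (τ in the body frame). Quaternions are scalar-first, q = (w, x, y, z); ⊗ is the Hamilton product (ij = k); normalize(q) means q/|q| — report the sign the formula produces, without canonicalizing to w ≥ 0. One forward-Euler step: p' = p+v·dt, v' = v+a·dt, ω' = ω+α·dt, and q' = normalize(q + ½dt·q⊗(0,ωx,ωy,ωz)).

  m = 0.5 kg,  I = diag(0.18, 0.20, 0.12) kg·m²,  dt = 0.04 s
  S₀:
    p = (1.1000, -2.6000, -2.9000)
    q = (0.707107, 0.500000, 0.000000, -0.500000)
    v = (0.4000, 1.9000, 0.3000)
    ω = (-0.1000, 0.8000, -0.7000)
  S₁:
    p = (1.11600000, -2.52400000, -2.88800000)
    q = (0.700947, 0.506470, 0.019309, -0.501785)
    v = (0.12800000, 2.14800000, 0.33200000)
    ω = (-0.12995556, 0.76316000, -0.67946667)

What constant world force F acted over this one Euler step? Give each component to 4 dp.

Δv = v₁−v₀ = (-0.27200000, 0.24800000, 0.03200000)
F = m·Δv/dt = (-3.4000, 3.1000, 0.4000)

F = (-3.4000, 3.1000, 0.4000)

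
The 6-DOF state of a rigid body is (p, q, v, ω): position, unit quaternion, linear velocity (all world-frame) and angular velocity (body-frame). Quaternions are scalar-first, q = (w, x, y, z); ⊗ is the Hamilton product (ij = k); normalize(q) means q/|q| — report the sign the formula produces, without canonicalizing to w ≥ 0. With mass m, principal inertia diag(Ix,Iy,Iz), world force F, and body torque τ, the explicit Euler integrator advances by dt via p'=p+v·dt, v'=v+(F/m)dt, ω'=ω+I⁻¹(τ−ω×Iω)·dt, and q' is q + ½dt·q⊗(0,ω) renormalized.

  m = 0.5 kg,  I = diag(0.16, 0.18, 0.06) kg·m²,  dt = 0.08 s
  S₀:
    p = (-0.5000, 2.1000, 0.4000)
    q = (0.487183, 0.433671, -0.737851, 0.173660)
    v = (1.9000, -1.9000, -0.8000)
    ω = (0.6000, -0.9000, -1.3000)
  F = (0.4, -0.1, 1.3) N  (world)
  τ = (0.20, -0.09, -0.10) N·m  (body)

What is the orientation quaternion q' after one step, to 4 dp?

q⊗(0,ω) = (-0.6985105, 1.4078101, 0.2295036, -0.5809312)
q + ½dt·q⊗(0,ω), renormalized = (0.4582, 0.4889, -0.7270, 0.1501)

q' = (0.4582, 0.4889, -0.7270, 0.1501)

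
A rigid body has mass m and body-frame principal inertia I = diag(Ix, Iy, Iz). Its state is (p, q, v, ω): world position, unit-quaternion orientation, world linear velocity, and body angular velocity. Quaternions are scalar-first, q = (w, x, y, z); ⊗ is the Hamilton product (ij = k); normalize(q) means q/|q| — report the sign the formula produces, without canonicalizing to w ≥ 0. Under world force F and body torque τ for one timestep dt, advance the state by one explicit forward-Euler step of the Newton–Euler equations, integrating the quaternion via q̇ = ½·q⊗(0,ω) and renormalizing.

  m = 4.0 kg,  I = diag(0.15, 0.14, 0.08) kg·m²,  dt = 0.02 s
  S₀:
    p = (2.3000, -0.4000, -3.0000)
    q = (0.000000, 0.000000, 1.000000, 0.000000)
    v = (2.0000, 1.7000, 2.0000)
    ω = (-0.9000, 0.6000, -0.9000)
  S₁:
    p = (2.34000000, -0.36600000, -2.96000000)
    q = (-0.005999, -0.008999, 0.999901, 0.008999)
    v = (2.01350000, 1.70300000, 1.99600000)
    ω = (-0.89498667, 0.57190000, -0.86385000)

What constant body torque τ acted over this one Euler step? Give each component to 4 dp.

τ = (0.0700, -0.1400, 0.1500)

ω₁ − ω₀ = (0.00501333, -0.02810000, 0.03615000)
ω₀×(Iω₀) = (0.0324, 0.0567, 0.0054)
I·α + gyro = (0.0700, -0.1400, 0.1500)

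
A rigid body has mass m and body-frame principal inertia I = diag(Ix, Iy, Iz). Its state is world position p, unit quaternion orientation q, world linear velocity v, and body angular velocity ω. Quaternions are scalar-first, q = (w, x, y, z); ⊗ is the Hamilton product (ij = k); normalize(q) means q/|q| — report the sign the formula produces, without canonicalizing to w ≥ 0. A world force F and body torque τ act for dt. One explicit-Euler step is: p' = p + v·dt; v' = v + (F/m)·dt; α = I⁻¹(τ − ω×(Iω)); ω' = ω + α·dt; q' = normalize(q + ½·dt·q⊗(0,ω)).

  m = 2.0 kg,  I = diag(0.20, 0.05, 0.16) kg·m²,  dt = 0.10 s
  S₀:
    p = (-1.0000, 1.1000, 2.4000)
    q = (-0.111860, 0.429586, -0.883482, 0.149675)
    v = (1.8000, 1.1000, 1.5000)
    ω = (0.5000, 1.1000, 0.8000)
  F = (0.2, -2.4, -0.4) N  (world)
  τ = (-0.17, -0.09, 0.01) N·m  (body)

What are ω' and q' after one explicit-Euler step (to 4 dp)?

gyro term ω×Iω = (0.0968, 0.0160, -0.0825)
angular accel α = (-1.3340, -2.1200, 0.5781)
new body rate ω' = (0.3666, 0.8880, 0.8578)
q⊗(0,ω) = (0.6372972, -0.9273581, -0.3918773, 0.8247976)
q' = normalize(q + ½dt·q⊗(0,ω)) = (-0.0798, 0.3822, -0.9007, 0.1904)

ω' = (0.3666, 0.8880, 0.8578)
q' = (-0.0798, 0.3822, -0.9007, 0.1904)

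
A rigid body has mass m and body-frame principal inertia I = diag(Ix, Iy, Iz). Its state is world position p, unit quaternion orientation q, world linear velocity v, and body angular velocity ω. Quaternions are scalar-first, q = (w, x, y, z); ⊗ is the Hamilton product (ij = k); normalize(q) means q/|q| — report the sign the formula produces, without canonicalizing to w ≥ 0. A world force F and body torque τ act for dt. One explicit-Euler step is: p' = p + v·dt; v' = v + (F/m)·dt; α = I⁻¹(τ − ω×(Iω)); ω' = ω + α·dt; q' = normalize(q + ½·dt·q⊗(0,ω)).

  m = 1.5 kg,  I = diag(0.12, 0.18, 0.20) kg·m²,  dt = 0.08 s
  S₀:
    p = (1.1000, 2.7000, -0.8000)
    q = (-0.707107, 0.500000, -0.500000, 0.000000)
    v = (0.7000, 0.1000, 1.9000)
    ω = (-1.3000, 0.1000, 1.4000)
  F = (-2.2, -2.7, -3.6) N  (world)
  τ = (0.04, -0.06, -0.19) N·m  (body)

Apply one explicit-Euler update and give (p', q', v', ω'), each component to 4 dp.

p' = (1.1560, 2.7080, -0.6480)
q' = (-0.6771, 0.5073, -0.5293, -0.0634)
v' = (0.5827, -0.0440, 1.7080)
ω' = (-1.2752, 0.0086, 1.3271)

α = I⁻¹(τ − ω×Iω) = (0.3100, -1.1422, -0.9110)
ω + α·dt = (-1.2752, 0.0086, 1.3271)
2q̇ = q⊗(0,ω) = (0.7000000, 0.2192391, -0.7707107, -1.5899498)
updated quaternion q' = (-0.6771, 0.5073, -0.5293, -0.0634)
a = F/m = (-1.4667, -1.8000, -2.4000)
p + v·dt = (1.1560, 2.7080, -0.6480)
v + (F/m)dt = (0.5827, -0.0440, 1.7080)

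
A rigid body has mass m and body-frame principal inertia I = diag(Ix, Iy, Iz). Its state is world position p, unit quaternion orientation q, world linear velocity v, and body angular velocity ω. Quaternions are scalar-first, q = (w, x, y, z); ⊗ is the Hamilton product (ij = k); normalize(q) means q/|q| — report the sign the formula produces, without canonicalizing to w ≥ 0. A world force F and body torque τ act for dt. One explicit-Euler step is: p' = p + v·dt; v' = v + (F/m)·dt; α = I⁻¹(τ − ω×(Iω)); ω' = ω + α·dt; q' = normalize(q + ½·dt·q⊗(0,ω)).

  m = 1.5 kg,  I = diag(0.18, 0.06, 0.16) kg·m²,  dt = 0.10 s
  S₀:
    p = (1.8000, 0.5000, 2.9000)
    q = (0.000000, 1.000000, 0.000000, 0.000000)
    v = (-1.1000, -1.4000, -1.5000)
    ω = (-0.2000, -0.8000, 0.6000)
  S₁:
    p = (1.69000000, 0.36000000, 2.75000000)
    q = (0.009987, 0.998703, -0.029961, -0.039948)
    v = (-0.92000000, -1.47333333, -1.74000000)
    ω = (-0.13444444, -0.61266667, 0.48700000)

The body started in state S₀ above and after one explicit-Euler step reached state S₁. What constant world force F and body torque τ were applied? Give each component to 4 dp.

F = (2.7000, -1.1000, -3.6000)
τ = (0.0700, 0.1100, -0.2000)

Δω = ω₁−ω₀ = (0.06555556, 0.18733333, -0.11300000)
applied torque τ = (0.0700, 0.1100, -0.2000)
Δv = v₁−v₀ = (0.18000000, -0.07333333, -0.24000000)
applied force F = (2.7000, -1.1000, -3.6000)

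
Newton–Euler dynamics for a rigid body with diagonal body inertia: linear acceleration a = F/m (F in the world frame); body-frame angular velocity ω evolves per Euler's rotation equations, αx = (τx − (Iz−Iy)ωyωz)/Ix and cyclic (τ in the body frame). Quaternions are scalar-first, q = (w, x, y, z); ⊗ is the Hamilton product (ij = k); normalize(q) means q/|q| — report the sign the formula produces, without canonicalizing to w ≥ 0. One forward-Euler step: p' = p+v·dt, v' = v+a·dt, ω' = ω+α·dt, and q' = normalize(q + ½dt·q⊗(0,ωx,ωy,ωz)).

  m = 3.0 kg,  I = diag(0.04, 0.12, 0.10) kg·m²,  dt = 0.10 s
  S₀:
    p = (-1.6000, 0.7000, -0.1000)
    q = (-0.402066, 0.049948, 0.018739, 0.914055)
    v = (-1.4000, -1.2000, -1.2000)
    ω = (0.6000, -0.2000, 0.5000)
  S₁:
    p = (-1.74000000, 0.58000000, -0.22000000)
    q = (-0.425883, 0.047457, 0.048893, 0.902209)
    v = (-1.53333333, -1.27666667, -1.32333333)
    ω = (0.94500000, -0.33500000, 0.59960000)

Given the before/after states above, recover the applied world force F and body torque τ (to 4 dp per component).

F = (-4.0000, -2.3000, -3.7000)
τ = (0.1400, -0.1800, 0.0900)

Δv = v₁−v₀ = (-0.13333333, -0.07666667, -0.12333333)
applied force F = (-4.0000, -2.3000, -3.7000)
Δω = ω₁−ω₀ = (0.34500000, -0.13500000, 0.09960000)
precession coupling = (0.0020, -0.0180, -0.0096)
I·α + gyro = (0.1400, -0.1800, 0.0900)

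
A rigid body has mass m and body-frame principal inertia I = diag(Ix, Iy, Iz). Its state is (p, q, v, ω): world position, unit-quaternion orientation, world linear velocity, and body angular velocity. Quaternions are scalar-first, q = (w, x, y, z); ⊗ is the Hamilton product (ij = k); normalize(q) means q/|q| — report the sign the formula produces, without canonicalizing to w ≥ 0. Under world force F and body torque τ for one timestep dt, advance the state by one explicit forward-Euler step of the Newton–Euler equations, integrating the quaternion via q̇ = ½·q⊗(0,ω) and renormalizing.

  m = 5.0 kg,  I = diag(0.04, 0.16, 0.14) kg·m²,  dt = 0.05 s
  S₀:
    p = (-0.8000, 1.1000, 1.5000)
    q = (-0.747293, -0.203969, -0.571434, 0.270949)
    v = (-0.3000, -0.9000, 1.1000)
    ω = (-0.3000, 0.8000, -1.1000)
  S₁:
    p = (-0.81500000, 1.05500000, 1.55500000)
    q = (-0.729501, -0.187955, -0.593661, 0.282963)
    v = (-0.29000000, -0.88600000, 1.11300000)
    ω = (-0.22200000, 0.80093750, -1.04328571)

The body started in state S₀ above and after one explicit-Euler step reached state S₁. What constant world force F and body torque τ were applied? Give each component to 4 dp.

rate change Δω = (0.07800000, 0.00093750, 0.05671429)
I·α + gyro = (0.0800, -0.0300, 0.1300)
v₁ − v₀ = (0.01000000, 0.01400000, 0.01300000)
applied force F = (1.0000, 1.4000, 1.3000)

F = (1.0000, 1.4000, 1.3000)
τ = (0.0800, -0.0300, 0.1300)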